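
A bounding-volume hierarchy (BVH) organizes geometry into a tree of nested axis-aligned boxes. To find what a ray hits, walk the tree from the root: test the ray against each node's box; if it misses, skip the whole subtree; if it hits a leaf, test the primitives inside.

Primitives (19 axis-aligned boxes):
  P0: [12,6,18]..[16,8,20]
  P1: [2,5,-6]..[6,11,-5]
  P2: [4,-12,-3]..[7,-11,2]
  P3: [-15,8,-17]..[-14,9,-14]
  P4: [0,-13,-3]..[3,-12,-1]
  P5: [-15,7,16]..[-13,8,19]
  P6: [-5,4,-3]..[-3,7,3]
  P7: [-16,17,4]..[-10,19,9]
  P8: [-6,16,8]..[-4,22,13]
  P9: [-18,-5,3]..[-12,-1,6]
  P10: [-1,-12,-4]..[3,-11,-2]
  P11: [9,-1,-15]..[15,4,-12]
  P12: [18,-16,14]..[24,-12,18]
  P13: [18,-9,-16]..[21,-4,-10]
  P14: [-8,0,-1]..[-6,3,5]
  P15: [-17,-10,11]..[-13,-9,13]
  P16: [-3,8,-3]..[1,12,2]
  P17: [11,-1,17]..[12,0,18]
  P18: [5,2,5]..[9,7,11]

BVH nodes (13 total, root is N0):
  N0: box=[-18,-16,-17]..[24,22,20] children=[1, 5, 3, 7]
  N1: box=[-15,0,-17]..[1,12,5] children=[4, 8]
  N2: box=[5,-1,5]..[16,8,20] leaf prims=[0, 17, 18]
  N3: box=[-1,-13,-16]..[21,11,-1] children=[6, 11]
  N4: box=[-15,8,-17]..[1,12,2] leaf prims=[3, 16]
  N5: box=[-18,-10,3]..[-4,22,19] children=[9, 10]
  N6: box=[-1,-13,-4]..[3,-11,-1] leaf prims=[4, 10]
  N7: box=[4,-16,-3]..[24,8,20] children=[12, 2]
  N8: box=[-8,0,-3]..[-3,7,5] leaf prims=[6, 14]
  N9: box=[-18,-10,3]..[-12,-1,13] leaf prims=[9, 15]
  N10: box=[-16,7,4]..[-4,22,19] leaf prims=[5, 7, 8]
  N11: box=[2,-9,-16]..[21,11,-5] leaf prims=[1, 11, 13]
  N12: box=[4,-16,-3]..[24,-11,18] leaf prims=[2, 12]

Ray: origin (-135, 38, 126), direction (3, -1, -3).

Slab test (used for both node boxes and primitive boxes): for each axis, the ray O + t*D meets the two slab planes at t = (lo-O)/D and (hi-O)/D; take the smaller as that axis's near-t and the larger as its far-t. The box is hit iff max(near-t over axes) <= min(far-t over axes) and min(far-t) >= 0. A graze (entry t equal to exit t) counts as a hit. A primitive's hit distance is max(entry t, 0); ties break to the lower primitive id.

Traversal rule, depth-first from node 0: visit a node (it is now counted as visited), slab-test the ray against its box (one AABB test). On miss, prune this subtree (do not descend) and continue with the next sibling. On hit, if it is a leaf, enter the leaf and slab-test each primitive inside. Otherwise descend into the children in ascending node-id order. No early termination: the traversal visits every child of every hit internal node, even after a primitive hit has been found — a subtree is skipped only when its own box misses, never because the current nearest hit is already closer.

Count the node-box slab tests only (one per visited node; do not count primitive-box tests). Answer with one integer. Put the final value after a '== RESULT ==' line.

Trace the traversal:
N0 x:[39,53] y:[16,54] z:[106/3,143/3] -> hit [39,143/3], descend [1, 3, 5, 7]
  N1 x:[40,136/3] y:[26,38] z:[121/3,143/3] -> miss, prune
  N3 x:[134/3,52] y:[27,51] z:[127/3,142/3] -> hit [134/3,142/3], descend [6, 11]
    N6 x:[134/3,46] y:[49,51] z:[127/3,130/3] -> miss, prune
    N11 x:[137/3,52] y:[27,47] z:[131/3,142/3] -> hit [137/3,47] leaf, test {P1(miss), P11(miss), P13(miss)}
  N5 x:[39,131/3] y:[16,48] z:[107/3,41] -> hit [39,41], descend [9, 10]
    N9 x:[39,41] y:[39,48] z:[113/3,41] -> hit [39,41] leaf, test {P9@t=40, P15(miss)}
    N10 x:[119/3,131/3] y:[16,31] z:[107/3,122/3] -> miss, prune
  N7 x:[139/3,53] y:[30,54] z:[106/3,43] -> miss, prune

Visited [0, 1, 3, 6, 11, 5, 9, 10, 7]. Tests: 9 box, 2 leaf. Nearest: P9.

== RESULT ==
9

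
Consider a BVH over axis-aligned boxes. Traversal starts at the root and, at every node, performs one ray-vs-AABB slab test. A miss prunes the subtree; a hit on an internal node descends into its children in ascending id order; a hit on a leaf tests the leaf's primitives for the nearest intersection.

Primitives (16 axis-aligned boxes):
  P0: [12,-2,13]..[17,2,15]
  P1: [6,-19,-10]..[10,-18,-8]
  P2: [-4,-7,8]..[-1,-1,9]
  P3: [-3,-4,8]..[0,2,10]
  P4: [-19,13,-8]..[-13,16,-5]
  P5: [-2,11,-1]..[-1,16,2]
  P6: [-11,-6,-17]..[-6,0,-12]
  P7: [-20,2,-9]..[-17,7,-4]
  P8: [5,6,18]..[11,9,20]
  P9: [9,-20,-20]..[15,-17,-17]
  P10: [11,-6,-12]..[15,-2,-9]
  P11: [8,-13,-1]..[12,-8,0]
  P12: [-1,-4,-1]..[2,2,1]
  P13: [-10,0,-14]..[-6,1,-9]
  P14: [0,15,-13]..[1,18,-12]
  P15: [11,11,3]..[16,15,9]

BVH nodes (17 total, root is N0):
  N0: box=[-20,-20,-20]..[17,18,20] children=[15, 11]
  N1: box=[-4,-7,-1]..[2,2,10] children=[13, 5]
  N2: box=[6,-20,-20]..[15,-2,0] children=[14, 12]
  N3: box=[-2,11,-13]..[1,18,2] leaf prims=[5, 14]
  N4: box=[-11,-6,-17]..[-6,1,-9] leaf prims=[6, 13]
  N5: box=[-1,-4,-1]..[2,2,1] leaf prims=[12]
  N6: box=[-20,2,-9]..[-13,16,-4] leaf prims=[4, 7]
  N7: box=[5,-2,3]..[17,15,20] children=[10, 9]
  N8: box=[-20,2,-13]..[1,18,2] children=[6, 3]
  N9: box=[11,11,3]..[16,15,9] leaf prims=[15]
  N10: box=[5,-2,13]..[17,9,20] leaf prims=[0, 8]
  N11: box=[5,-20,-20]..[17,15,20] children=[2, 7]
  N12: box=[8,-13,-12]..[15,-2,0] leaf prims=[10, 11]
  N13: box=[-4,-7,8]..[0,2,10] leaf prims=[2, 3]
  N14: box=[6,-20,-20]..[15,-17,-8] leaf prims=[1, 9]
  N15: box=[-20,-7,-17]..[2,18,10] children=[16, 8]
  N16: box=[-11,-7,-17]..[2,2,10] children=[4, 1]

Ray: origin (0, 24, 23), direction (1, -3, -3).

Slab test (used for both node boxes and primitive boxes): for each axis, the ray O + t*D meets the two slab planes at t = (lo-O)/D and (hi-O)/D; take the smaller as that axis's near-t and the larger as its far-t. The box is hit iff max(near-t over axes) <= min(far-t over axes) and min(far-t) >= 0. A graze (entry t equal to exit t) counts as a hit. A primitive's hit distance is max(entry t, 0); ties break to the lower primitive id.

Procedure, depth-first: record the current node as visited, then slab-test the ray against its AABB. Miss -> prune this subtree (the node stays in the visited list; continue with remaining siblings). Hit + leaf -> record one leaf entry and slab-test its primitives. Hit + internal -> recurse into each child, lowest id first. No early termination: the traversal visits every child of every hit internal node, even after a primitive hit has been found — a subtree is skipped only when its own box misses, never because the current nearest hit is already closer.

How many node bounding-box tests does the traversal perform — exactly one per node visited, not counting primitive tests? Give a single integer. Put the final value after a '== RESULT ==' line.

Trace the traversal:
N0 x:[-20,17] y:[2,44/3] z:[1,43/3] -> hit [2,43/3], descend [11, 15]
  N11 x:[5,17] y:[3,44/3] z:[1,43/3] -> hit [5,43/3], descend [2, 7]
    N2 x:[6,15] y:[26/3,44/3] z:[23/3,43/3] -> hit [26/3,43/3], descend [12, 14]
      N12 x:[8,15] y:[26/3,37/3] z:[23/3,35/3] -> hit [26/3,35/3] leaf, test {P10(miss), P11(miss)}
      N14 x:[6,15] y:[41/3,44/3] z:[31/3,43/3] -> hit [41/3,43/3] leaf, test {P1(miss), P9@t=41/3}
    N7 x:[5,17] y:[3,26/3] z:[1,20/3] -> hit [5,20/3], descend [9, 10]
      N9 x:[11,16] y:[3,13/3] z:[14/3,20/3] -> miss, prune
      N10 x:[5,17] y:[5,26/3] z:[1,10/3] -> miss, prune
  N15 x:[-20,2] y:[2,31/3] z:[13/3,40/3] -> miss, prune

9 AABB tests over nodes [0, 11, 2, 12, 14, 7, 9, 10, 15]; 2 leaves entered; closest P9.

== RESULT ==
9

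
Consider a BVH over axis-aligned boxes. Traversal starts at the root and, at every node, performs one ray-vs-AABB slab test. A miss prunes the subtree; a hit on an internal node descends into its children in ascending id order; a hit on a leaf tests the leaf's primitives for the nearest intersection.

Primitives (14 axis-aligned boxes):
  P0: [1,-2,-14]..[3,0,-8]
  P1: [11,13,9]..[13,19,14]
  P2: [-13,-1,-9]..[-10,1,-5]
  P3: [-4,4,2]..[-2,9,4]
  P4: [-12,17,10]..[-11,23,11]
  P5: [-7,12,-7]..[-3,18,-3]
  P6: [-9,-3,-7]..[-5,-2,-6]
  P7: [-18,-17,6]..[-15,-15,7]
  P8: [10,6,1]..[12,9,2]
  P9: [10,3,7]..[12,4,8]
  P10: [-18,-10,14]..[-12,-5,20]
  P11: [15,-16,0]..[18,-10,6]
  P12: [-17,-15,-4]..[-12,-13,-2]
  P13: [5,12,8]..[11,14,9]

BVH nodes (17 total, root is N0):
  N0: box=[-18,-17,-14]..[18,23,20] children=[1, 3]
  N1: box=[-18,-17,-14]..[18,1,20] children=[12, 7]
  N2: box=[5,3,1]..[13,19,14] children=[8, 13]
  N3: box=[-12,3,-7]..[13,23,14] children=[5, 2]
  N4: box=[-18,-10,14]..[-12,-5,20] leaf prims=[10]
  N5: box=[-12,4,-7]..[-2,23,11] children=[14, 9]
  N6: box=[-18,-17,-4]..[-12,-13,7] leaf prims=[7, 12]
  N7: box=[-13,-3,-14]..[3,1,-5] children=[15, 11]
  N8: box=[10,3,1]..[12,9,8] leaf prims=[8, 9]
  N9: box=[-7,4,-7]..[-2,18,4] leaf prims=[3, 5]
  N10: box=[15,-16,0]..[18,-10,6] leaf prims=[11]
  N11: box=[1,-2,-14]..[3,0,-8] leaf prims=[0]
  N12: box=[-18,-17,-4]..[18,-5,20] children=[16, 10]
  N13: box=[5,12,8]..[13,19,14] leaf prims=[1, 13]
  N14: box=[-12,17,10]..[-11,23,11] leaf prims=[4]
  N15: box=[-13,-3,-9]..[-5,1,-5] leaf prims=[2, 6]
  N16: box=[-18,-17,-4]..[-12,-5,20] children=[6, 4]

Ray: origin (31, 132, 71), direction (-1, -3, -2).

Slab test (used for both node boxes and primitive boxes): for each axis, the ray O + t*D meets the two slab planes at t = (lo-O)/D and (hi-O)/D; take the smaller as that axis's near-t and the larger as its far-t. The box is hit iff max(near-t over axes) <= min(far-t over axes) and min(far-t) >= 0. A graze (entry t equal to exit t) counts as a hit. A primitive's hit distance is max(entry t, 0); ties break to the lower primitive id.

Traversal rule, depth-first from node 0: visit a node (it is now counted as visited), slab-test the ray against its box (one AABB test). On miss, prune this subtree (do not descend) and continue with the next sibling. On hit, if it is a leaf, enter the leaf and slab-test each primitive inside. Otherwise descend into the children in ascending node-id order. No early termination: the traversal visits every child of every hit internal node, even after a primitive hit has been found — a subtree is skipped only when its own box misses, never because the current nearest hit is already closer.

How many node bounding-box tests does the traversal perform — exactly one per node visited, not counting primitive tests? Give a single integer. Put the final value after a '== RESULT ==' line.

Traverse from the root:
N0 x:[13,49] y:[109/3,149/3] z:[51/2,85/2] -> hit [109/3,85/2], descend [1, 3]
  N1 x:[13,49] y:[131/3,149/3] z:[51/2,85/2] -> miss, prune
  N3 x:[18,43] y:[109/3,43] z:[57/2,39] -> hit [109/3,39], descend [2, 5]
    N2 x:[18,26] y:[113/3,43] z:[57/2,35] -> miss, prune
    N5 x:[33,43] y:[109/3,128/3] z:[30,39] -> hit [109/3,39], descend [9, 14]
      N9 x:[33,38] y:[38,128/3] z:[67/2,39] -> hit [38,38] leaf, test {P3(miss), P5@t=38}
      N14 x:[42,43] y:[109/3,115/3] z:[30,61/2] -> miss, prune

Visited [0, 1, 3, 2, 5, 9, 14]. Tests: 7 box, 1 leaf. Nearest: P5.

== RESULT ==
7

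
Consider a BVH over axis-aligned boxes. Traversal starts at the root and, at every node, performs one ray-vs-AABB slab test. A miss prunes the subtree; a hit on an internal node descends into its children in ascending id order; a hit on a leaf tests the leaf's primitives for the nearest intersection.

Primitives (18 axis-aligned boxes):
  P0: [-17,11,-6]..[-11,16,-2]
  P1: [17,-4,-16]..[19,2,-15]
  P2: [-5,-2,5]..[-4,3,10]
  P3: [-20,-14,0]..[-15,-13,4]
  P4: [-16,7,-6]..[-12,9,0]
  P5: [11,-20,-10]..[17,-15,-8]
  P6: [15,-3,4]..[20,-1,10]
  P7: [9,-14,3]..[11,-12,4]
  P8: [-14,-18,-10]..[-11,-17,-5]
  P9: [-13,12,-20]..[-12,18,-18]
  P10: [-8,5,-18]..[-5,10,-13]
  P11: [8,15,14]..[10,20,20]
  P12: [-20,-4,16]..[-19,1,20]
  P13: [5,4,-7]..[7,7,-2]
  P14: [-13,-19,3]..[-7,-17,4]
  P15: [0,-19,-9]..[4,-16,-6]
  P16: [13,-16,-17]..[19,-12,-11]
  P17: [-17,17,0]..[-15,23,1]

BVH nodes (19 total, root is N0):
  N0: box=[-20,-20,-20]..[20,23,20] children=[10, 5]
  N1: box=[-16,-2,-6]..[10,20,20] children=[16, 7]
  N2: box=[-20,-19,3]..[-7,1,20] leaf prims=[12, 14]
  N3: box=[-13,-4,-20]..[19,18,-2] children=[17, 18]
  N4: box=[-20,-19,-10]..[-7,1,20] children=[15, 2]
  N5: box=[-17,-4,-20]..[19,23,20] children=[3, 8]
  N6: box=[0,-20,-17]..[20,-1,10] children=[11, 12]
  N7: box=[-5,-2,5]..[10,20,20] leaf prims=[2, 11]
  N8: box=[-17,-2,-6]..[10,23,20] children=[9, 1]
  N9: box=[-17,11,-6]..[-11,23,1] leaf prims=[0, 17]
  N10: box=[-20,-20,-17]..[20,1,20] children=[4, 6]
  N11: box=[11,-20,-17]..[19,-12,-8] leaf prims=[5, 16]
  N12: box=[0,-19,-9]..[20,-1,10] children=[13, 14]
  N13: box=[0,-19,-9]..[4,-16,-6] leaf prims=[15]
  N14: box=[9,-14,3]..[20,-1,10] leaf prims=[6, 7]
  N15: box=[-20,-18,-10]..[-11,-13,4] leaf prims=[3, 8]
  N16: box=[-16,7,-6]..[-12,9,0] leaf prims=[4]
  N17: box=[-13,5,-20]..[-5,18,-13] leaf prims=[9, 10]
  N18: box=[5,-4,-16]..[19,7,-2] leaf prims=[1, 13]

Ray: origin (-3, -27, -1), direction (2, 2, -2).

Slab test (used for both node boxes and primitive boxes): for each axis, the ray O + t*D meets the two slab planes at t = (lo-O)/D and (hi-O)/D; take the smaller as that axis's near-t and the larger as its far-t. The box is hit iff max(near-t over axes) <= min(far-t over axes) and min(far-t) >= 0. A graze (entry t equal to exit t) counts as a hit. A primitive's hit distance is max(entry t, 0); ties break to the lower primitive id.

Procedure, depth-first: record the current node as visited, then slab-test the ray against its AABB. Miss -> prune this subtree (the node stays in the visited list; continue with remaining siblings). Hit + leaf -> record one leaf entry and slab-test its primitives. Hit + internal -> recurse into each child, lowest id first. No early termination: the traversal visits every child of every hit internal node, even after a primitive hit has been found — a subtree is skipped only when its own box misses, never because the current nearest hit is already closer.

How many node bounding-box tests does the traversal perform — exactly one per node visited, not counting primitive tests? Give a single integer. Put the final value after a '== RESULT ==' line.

Trace the traversal:
N0 x:[-17/2,23/2] y:[7/2,25] z:[-21/2,19/2] -> hit [7/2,19/2], descend [5, 10]
  N5 x:[-7,11] y:[23/2,25] z:[-21/2,19/2] -> miss, prune
  N10 x:[-17/2,23/2] y:[7/2,14] z:[-21/2,8] -> hit [7/2,8], descend [4, 6]
    N4 x:[-17/2,-2] y:[4,14] z:[-21/2,9/2] -> miss, prune
    N6 x:[3/2,23/2] y:[7/2,13] z:[-11/2,8] -> hit [7/2,8], descend [11, 12]
      N11 x:[7,11] y:[7/2,15/2] z:[7/2,8] -> hit [7,15/2] leaf, test {P5(miss), P16(miss)}
      N12 x:[3/2,23/2] y:[4,13] z:[-11/2,4] -> hit [4,4], descend [13, 14]
        N13 x:[3/2,7/2] y:[4,11/2] z:[5/2,4] -> miss, prune
        N14 x:[6,23/2] y:[13/2,13] z:[-11/2,-2] -> miss, prune

order=[0, 5, 10, 4, 6, 11, 12, 13, 14]  |boxes|=9  |leaves|=1  hit=miss

== RESULT ==
9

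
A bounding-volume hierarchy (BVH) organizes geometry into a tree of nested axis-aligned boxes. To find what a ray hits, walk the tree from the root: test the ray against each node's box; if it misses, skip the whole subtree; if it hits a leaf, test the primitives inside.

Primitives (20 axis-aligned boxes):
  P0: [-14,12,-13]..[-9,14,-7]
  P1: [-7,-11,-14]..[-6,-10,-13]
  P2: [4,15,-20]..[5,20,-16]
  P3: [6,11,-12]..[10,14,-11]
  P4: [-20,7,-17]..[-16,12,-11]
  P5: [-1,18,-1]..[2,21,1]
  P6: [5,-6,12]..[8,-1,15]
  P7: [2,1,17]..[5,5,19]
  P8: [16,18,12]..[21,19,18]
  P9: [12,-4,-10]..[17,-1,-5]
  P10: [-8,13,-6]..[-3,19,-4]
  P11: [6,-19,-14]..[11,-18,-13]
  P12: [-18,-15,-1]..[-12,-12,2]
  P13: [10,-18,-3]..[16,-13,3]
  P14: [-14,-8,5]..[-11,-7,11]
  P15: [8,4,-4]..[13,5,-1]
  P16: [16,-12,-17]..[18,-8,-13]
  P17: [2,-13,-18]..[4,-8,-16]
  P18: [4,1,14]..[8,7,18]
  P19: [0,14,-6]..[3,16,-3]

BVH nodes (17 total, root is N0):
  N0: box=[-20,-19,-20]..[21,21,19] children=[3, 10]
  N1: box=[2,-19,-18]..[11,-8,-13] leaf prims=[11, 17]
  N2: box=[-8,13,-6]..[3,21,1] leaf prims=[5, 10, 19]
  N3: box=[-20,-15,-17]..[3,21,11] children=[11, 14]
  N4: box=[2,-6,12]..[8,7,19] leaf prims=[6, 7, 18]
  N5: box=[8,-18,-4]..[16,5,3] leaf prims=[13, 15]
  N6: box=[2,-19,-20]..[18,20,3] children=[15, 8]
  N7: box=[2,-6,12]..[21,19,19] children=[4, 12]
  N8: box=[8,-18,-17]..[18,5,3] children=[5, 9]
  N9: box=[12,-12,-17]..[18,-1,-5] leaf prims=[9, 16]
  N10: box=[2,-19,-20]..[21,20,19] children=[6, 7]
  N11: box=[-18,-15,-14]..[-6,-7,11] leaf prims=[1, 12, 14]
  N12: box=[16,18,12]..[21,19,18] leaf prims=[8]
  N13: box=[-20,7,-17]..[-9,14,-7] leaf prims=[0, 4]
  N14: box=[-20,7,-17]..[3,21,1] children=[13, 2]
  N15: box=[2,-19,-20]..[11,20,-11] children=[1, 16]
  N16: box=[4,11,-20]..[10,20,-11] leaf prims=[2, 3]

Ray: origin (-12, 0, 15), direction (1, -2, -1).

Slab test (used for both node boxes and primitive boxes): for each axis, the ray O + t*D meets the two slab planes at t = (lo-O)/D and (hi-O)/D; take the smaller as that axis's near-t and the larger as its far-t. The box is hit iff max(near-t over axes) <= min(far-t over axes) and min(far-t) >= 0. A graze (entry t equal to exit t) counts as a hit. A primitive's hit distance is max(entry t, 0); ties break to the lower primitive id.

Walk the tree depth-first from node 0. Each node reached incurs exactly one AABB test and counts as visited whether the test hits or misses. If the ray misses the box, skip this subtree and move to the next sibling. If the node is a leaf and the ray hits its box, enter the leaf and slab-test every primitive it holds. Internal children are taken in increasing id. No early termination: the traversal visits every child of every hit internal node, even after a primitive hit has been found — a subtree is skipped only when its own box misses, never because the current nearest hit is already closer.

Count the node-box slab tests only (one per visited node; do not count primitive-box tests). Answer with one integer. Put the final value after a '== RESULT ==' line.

Walk:
N0 x:[-8,33] y:[-21/2,19/2] z:[-4,35] -> hit [-4,19/2], descend [3, 10]
  N3 x:[-8,15] y:[-21/2,15/2] z:[4,32] -> hit [4,15/2], descend [11, 14]
    N11 x:[-6,6] y:[7/2,15/2] z:[4,29] -> hit [4,6] leaf, test {P1(miss), P12(miss), P14(miss)}
    N14 x:[-8,15] y:[-21/2,-7/2] z:[14,32] -> miss, prune
  N10 x:[14,33] y:[-10,19/2] z:[-4,35] -> miss, prune

Summary -> nodes [0, 3, 11, 14, 10]; box-tests=5; leaf-entries=1; first=miss

== RESULT ==
5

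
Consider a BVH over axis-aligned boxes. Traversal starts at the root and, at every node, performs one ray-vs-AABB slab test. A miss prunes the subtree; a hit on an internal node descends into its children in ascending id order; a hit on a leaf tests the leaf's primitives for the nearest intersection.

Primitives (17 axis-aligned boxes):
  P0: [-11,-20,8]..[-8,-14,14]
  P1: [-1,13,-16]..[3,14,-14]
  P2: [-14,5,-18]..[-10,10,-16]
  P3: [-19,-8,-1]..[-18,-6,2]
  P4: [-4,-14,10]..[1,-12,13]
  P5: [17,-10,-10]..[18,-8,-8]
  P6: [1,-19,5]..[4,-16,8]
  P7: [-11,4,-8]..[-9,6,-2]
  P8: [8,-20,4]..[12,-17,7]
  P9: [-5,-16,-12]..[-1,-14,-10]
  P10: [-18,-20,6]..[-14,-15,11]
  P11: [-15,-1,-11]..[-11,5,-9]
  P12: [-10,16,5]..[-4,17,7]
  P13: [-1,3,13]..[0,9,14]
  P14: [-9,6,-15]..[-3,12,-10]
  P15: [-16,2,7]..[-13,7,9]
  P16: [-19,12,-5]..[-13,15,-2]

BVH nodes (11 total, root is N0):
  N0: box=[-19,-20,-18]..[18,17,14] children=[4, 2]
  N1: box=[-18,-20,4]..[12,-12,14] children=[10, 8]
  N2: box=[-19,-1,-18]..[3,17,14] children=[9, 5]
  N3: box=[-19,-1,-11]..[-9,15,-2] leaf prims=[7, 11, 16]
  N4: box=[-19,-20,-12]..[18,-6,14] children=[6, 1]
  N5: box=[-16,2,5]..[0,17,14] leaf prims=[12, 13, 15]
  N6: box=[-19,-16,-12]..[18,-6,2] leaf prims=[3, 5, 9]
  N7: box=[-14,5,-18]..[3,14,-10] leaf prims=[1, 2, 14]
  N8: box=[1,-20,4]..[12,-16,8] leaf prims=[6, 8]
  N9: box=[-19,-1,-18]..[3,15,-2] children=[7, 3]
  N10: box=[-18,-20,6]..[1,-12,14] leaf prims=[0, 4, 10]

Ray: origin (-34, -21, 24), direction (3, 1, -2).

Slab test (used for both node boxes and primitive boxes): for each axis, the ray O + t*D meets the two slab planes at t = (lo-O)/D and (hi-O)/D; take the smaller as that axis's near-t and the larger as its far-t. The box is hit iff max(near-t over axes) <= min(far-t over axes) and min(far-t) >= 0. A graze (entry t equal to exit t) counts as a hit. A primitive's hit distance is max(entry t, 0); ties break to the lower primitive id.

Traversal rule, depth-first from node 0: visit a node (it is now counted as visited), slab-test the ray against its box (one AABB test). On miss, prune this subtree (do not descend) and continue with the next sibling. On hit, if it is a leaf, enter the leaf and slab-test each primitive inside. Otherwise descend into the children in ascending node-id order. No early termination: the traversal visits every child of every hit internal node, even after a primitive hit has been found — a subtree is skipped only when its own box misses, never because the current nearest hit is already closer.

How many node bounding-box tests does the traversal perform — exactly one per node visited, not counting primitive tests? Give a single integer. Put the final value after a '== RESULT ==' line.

Traverse from the root:
N0 x:[5,52/3] y:[1,38] z:[5,21] -> hit [5,52/3], descend [2, 4]
  N2 x:[5,37/3] y:[20,38] z:[5,21] -> miss, prune
  N4 x:[5,52/3] y:[1,15] z:[5,18] -> hit [5,15], descend [1, 6]
    N1 x:[16/3,46/3] y:[1,9] z:[5,10] -> hit [16/3,9], descend [8, 10]
      N8 x:[35/3,46/3] y:[1,5] z:[8,10] -> miss, prune
      N10 x:[16/3,35/3] y:[1,9] z:[5,9] -> hit [16/3,9] leaf, test {P0(miss), P4(miss), P10(miss)}
    N6 x:[5,52/3] y:[5,15] z:[11,18] -> hit [11,15] leaf, test {P3(miss), P5(miss), P9(miss)}

order=[0, 2, 4, 1, 8, 10, 6]  |boxes|=7  |leaves|=2  hit=miss

== RESULT ==
7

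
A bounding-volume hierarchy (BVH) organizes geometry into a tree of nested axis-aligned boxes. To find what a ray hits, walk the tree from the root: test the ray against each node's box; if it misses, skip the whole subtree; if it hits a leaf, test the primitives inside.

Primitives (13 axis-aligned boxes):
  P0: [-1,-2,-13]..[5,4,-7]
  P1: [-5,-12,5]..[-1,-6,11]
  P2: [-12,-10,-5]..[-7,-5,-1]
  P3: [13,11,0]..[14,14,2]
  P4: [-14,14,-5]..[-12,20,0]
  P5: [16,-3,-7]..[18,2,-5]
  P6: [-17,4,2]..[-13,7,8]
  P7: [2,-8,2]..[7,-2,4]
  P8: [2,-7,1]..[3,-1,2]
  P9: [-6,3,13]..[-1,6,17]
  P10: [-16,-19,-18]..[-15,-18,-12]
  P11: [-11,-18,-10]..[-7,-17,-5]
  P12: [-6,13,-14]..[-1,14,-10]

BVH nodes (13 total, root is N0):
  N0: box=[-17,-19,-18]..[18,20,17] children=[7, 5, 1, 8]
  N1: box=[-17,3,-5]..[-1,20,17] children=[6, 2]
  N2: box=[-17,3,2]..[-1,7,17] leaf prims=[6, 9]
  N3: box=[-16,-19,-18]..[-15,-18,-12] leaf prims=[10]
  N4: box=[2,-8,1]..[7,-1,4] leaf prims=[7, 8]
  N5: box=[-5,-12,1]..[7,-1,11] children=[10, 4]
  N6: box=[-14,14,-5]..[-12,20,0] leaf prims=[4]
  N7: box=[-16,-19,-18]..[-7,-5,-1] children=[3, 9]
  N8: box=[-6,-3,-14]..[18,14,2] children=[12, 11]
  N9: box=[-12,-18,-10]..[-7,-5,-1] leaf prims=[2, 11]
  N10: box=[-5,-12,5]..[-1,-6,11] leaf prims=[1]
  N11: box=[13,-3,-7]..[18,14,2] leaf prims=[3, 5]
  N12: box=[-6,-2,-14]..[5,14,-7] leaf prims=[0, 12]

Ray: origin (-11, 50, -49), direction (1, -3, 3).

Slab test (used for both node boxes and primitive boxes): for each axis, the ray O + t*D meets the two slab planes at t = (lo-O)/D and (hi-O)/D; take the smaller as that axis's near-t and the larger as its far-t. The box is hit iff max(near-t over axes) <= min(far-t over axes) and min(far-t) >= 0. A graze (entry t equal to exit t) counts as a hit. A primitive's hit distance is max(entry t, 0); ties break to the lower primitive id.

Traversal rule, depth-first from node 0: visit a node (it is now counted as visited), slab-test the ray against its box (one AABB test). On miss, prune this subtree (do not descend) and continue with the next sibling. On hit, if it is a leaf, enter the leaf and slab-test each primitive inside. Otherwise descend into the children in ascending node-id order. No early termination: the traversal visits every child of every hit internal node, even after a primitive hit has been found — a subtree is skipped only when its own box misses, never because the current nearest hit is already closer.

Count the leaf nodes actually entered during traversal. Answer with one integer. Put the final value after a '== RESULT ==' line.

Trace the traversal:
N0 x:[-6,29] y:[10,23] z:[31/3,22] -> hit [31/3,22], descend [1, 5, 7, 8]
  N1 x:[-6,10] y:[10,47/3] z:[44/3,22] -> miss, prune
  N5 x:[6,18] y:[17,62/3] z:[50/3,20] -> hit [17,18], descend [4, 10]
    N4 x:[13,18] y:[17,58/3] z:[50/3,53/3] -> hit [17,53/3] leaf, test {P7@t=52/3, P8(miss)}
    N10 x:[6,10] y:[56/3,62/3] z:[18,20] -> miss, prune
  N7 x:[-5,4] y:[55/3,23] z:[31/3,16] -> miss, prune
  N8 x:[5,29] y:[12,53/3] z:[35/3,17] -> hit [12,17], descend [11, 12]
    N11 x:[24,29] y:[12,53/3] z:[14,17] -> miss, prune
    N12 x:[5,16] y:[12,52/3] z:[35/3,14] -> hit [12,14] leaf, test {P0(miss), P12(miss)}

Visited [0, 1, 5, 4, 10, 7, 8, 11, 12]. Tests: 9 box, 2 leaf. Nearest: P7.

== RESULT ==
2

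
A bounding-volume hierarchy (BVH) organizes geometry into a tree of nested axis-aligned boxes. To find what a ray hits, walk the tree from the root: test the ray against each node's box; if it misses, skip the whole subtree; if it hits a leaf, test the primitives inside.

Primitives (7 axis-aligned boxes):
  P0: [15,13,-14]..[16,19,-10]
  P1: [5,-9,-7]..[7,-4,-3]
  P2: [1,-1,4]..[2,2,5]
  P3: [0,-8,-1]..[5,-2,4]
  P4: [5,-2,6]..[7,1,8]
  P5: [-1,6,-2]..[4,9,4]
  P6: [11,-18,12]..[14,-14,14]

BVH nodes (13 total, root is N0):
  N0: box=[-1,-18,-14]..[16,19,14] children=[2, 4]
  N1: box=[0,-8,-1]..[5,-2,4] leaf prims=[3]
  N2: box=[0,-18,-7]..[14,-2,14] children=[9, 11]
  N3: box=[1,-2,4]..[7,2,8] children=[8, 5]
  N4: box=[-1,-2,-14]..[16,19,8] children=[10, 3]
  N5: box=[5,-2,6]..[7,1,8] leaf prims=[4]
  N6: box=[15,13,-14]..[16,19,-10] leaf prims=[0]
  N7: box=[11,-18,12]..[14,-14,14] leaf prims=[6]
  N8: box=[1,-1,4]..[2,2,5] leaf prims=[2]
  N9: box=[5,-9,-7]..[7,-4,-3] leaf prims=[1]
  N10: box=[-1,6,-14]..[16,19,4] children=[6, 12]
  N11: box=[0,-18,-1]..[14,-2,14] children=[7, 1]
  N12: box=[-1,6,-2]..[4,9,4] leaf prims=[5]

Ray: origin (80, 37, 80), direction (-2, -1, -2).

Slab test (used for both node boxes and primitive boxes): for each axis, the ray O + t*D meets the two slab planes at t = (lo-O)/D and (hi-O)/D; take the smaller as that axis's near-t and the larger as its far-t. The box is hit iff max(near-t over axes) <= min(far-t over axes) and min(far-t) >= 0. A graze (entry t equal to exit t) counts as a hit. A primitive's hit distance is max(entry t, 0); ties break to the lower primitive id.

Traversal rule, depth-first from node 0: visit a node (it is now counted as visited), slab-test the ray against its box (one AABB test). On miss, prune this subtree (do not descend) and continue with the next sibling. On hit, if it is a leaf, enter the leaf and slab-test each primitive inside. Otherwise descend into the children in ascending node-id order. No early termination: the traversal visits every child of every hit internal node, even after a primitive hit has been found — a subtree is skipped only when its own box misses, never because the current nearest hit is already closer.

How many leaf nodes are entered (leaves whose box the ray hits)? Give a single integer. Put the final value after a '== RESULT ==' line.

Walk:
N0 x:[32,81/2] y:[18,55] z:[33,47] -> hit [33,81/2], descend [2, 4]
  N2 x:[33,40] y:[39,55] z:[33,87/2] -> hit [39,40], descend [9, 11]
    N9 x:[73/2,75/2] y:[41,46] z:[83/2,87/2] -> miss, prune
    N11 x:[33,40] y:[39,55] z:[33,81/2] -> hit [39,40], descend [1, 7]
      N1 x:[75/2,40] y:[39,45] z:[38,81/2] -> hit [39,40] leaf, test {P3@t=39}
      N7 x:[33,69/2] y:[51,55] z:[33,34] -> miss, prune
  N4 x:[32,81/2] y:[18,39] z:[36,47] -> hit [36,39], descend [3, 10]
    N3 x:[73/2,79/2] y:[35,39] z:[36,38] -> hit [73/2,38], descend [5, 8]
      N5 x:[73/2,75/2] y:[36,39] z:[36,37] -> hit [73/2,37] leaf, test {P4@t=73/2}
      N8 x:[39,79/2] y:[35,38] z:[75/2,38] -> miss, prune
    N10 x:[32,81/2] y:[18,31] z:[38,47] -> miss, prune

Visited [0, 2, 9, 11, 1, 7, 4, 3, 5, 8, 10]. Tests: 11 box, 2 leaf. Nearest: P4.

== RESULT ==
2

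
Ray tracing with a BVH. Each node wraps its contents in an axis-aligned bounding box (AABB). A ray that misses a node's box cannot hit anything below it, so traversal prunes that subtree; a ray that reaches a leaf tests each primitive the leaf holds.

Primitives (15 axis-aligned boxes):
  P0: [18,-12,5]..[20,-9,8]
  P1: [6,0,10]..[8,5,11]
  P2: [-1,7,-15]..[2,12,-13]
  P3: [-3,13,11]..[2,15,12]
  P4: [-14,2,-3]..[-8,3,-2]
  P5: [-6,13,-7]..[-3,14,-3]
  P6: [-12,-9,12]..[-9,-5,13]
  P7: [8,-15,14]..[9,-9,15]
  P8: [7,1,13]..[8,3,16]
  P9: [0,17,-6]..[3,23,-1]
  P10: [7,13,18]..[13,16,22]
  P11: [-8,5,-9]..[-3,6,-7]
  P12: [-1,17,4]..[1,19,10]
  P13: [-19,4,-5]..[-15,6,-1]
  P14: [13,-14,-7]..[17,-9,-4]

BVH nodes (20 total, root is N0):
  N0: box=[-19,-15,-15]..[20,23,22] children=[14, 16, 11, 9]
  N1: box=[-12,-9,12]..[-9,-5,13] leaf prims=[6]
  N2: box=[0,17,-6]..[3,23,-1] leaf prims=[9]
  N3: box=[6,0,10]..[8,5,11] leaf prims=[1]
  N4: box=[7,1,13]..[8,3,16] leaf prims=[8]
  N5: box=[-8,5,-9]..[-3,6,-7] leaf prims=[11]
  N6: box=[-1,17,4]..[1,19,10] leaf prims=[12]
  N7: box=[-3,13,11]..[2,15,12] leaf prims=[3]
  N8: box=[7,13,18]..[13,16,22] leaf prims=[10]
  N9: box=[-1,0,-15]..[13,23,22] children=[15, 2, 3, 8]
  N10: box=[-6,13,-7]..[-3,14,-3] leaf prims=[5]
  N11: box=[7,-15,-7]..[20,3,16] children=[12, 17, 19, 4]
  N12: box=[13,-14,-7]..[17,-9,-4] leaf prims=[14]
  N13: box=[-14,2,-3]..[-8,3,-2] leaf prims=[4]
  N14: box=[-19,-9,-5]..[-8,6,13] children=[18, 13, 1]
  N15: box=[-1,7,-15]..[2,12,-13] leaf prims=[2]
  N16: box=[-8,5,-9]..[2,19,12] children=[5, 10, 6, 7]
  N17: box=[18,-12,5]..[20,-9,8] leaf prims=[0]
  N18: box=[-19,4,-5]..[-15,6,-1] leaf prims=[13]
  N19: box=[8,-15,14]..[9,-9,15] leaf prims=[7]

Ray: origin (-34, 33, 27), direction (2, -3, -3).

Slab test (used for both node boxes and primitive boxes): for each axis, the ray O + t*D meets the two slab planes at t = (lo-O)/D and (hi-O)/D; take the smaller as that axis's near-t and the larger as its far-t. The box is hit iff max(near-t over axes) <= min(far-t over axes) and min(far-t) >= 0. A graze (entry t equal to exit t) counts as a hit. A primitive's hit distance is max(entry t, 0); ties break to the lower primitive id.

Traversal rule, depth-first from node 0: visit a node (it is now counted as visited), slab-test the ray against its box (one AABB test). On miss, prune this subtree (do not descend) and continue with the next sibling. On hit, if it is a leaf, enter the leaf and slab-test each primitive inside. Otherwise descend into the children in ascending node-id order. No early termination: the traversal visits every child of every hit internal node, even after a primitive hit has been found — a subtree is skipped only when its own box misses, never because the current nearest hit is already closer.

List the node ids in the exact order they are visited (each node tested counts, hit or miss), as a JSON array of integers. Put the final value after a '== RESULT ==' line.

Trace the traversal:
N0 x:[15/2,27] y:[10/3,16] z:[5/3,14] -> hit [15/2,14], descend [9, 11, 14, 16]
  N9 x:[33/2,47/2] y:[10/3,11] z:[5/3,14] -> miss, prune
  N11 x:[41/2,27] y:[10,16] z:[11/3,34/3] -> miss, prune
  N14 x:[15/2,13] y:[9,14] z:[14/3,32/3] -> hit [9,32/3], descend [1, 13, 18]
    N1 x:[11,25/2] y:[38/3,14] z:[14/3,5] -> miss, prune
    N13 x:[10,13] y:[10,31/3] z:[29/3,10] -> hit [10,10] leaf, test {P4@t=10}
    N18 x:[15/2,19/2] y:[9,29/3] z:[28/3,32/3] -> hit [28/3,19/2] leaf, test {P13@t=28/3}
  N16 x:[13,18] y:[14/3,28/3] z:[5,12] -> miss, prune

8 AABB tests over nodes [0, 9, 11, 14, 1, 13, 18, 16]; 2 leaves entered; closest P13.

== RESULT ==
[0, 9, 11, 14, 1, 13, 18, 16]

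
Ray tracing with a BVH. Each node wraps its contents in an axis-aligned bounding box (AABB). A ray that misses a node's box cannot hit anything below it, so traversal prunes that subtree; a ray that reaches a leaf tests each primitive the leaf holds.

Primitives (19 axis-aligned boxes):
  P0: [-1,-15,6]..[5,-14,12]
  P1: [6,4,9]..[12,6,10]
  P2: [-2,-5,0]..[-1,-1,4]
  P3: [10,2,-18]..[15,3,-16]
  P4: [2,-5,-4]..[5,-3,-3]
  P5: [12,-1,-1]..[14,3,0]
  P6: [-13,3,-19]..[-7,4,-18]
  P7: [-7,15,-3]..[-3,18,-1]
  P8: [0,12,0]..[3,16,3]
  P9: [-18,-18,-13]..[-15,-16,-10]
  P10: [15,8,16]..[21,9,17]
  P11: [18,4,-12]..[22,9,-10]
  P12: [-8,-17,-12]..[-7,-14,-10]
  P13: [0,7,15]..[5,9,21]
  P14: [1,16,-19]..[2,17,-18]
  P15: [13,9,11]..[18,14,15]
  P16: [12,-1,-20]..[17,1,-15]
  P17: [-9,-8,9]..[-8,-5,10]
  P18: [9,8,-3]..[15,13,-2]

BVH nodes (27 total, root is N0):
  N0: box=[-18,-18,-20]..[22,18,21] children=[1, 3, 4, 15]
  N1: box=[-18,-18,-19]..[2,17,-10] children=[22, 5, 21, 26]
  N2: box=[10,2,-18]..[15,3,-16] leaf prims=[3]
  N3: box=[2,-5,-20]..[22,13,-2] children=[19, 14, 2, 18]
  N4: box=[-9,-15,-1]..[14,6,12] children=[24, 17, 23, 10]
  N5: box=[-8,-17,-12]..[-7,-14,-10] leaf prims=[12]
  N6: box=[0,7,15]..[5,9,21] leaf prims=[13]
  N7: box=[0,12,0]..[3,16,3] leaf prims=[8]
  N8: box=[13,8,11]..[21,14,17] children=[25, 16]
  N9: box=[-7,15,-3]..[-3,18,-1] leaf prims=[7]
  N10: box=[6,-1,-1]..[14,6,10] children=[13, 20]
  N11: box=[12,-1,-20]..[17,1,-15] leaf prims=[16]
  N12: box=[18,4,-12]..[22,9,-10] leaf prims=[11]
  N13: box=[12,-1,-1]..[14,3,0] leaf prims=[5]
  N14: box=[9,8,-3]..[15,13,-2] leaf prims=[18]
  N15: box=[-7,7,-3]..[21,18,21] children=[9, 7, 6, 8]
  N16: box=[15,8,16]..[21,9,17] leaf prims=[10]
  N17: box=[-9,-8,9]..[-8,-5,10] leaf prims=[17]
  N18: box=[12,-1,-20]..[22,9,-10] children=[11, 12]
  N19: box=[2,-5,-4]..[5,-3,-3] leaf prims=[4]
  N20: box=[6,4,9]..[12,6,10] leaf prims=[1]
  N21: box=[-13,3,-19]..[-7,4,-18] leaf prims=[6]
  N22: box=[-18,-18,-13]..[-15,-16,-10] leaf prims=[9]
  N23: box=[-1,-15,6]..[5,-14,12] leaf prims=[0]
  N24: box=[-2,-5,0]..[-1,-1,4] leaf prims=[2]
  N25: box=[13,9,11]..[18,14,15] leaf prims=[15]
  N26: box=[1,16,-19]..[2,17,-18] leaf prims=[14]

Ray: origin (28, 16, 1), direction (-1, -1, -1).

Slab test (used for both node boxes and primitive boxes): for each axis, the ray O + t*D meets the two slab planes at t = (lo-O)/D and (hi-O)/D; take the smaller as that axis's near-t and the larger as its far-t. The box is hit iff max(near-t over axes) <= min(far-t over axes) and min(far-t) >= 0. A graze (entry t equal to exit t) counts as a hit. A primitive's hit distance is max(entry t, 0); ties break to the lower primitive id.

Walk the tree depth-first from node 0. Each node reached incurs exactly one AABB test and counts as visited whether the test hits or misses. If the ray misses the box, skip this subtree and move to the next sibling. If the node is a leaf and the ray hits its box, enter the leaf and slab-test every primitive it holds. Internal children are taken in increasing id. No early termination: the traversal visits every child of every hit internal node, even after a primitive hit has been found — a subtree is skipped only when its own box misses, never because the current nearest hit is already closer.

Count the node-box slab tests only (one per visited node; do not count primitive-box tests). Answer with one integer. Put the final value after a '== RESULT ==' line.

Traverse from the root:
N0 x:[6,46] y:[-2,34] z:[-20,21] -> hit [6,21], descend [1, 3, 4, 15]
  N1 x:[26,46] y:[-1,34] z:[11,20] -> miss, prune
  N3 x:[6,26] y:[3,21] z:[3,21] -> hit [6,21], descend [2, 14, 18, 19]
    N2 x:[13,18] y:[13,14] z:[17,19] -> miss, prune
    N14 x:[13,19] y:[3,8] z:[3,4] -> miss, prune
    N18 x:[6,16] y:[7,17] z:[11,21] -> hit [11,16], descend [11, 12]
      N11 x:[11,16] y:[15,17] z:[16,21] -> hit [16,16] leaf, test {P16@t=16}
      N12 x:[6,10] y:[7,12] z:[11,13] -> miss, prune
    N19 x:[23,26] y:[19,21] z:[4,5] -> miss, prune
  N4 x:[14,37] y:[10,31] z:[-11,2] -> miss, prune
  N15 x:[7,35] y:[-2,9] z:[-20,4] -> miss, prune

Visited [0, 1, 3, 2, 14, 18, 11, 12, 19, 4, 15]. Tests: 11 box, 1 leaf. Nearest: P16.

== RESULT ==
11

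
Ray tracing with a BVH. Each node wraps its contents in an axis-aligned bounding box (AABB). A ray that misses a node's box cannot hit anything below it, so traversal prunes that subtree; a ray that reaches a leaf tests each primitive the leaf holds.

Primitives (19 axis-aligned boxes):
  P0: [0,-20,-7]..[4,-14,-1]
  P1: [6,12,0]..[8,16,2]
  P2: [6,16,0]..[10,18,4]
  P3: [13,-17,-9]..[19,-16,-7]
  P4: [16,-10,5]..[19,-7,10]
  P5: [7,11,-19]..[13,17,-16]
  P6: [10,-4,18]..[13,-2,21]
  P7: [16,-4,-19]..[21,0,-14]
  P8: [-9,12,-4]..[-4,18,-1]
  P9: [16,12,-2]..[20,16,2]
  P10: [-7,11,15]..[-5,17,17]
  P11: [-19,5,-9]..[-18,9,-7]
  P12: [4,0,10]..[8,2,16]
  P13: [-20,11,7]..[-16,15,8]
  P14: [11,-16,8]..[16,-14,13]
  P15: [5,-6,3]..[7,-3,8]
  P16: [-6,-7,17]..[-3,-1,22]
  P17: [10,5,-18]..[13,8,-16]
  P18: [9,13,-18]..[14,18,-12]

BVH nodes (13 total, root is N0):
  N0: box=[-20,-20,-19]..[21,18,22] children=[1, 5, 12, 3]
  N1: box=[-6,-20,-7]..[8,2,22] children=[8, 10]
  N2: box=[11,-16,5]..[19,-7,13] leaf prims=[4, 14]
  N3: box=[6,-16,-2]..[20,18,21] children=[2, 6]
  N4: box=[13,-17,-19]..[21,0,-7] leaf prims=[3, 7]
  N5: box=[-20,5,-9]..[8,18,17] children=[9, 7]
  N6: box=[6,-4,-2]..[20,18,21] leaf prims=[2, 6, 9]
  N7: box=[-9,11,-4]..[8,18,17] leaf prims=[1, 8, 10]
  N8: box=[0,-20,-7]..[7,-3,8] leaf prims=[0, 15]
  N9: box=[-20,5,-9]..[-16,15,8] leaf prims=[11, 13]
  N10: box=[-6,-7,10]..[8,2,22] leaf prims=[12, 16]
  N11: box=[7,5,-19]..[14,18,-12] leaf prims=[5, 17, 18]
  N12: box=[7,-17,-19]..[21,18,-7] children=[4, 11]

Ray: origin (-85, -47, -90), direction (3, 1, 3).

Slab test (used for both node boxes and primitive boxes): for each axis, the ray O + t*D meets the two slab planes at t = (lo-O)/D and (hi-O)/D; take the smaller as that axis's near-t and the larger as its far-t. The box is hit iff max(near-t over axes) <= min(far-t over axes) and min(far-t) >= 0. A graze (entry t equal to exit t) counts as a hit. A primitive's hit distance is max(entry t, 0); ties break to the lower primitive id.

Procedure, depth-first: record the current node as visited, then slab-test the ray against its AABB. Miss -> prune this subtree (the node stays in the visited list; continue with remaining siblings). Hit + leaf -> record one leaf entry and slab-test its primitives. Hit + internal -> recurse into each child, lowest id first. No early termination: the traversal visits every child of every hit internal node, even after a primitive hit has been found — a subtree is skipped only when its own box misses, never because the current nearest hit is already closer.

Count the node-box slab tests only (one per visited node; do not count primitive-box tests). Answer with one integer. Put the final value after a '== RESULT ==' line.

Traverse from the root:
N0 x:[65/3,106/3] y:[27,65] z:[71/3,112/3] -> hit [27,106/3], descend [1, 3, 5, 12]
  N1 x:[79/3,31] y:[27,49] z:[83/3,112/3] -> hit [83/3,31], descend [8, 10]
    N8 x:[85/3,92/3] y:[27,44] z:[83/3,98/3] -> hit [85/3,92/3] leaf, test {P0@t=85/3, P15(miss)}
    N10 x:[79/3,31] y:[40,49] z:[100/3,112/3] -> miss, prune
  N3 x:[91/3,35] y:[31,65] z:[88/3,37] -> hit [31,35], descend [2, 6]
    N2 x:[32,104/3] y:[31,40] z:[95/3,103/3] -> hit [32,103/3] leaf, test {P4(miss), P14@t=98/3}
    N6 x:[91/3,35] y:[43,65] z:[88/3,37] -> miss, prune
  N5 x:[65/3,31] y:[52,65] z:[27,107/3] -> miss, prune
  N12 x:[92/3,106/3] y:[30,65] z:[71/3,83/3] -> miss, prune

Summary -> nodes [0, 1, 8, 10, 3, 2, 6, 5, 12]; box-tests=9; leaf-entries=2; first=P0

== RESULT ==
9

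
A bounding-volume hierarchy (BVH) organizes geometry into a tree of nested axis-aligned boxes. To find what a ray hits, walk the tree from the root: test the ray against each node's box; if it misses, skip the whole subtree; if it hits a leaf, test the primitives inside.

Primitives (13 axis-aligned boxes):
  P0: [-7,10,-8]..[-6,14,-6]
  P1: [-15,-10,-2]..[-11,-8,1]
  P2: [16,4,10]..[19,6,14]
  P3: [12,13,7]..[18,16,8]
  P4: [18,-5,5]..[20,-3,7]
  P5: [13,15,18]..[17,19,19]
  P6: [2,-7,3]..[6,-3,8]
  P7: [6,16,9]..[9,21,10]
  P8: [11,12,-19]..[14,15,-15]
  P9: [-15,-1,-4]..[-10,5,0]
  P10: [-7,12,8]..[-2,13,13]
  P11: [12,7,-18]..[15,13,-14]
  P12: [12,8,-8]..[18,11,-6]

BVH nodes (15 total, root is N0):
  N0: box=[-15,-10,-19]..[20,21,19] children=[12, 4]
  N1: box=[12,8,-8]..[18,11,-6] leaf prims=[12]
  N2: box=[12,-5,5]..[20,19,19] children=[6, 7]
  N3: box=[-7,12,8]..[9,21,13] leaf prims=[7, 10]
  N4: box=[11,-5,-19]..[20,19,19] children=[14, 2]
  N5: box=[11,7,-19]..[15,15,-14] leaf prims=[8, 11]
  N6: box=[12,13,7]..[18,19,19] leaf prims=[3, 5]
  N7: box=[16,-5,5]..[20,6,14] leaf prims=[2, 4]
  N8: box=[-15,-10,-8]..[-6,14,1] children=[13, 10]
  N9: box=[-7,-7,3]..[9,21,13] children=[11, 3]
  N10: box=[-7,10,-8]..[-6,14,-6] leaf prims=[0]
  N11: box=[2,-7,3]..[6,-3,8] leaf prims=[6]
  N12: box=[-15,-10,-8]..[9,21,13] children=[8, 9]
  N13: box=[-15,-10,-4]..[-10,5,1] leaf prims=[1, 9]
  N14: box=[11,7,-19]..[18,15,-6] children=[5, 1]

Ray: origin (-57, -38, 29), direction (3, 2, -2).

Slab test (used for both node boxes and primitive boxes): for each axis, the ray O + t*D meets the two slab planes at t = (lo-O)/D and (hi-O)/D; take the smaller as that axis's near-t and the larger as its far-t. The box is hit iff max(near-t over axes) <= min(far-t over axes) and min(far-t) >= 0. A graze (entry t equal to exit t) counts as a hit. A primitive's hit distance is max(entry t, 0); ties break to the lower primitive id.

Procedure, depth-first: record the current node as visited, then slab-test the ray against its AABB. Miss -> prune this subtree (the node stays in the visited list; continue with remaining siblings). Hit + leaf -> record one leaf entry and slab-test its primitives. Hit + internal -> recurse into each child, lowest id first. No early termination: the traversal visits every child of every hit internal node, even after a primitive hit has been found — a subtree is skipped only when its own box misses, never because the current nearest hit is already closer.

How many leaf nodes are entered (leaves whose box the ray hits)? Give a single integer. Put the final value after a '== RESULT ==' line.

Traverse from the root:
N0 x:[14,77/3] y:[14,59/2] z:[5,24] -> hit [14,24], descend [4, 12]
  N4 x:[68/3,77/3] y:[33/2,57/2] z:[5,24] -> hit [68/3,24], descend [2, 14]
    N2 x:[23,77/3] y:[33/2,57/2] z:[5,12] -> miss, prune
    N14 x:[68/3,25] y:[45/2,53/2] z:[35/2,24] -> hit [68/3,24], descend [1, 5]
      N1 x:[23,25] y:[23,49/2] z:[35/2,37/2] -> miss, prune
      N5 x:[68/3,24] y:[45/2,53/2] z:[43/2,24] -> hit [68/3,24] leaf, test {P8(miss), P11@t=23}
  N12 x:[14,22] y:[14,59/2] z:[8,37/2] -> hit [14,37/2], descend [8, 9]
    N8 x:[14,17] y:[14,26] z:[14,37/2] -> hit [14,17], descend [10, 13]
      N10 x:[50/3,17] y:[24,26] z:[35/2,37/2] -> miss, prune
      N13 x:[14,47/3] y:[14,43/2] z:[14,33/2] -> hit [14,47/3] leaf, test {P1@t=14, P9(miss)}
    N9 x:[50/3,22] y:[31/2,59/2] z:[8,13] -> miss, prune

Visited [0, 4, 2, 14, 1, 5, 12, 8, 10, 13, 9]. Tests: 11 box, 2 leaf. Nearest: P1.

== RESULT ==
2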